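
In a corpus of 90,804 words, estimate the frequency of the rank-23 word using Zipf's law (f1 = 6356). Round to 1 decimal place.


Zipf's law: f(r) = f(1) / r
f(1) = 6356
f(23) = 6356 / 23
= 276.3 occurrences


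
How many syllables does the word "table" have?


Word: "table"
Syllable breakdown: ta · ble
Counting: 2 parts
= 2 syllables


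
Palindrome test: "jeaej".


Word: "jeaej"
Reversed: "jeaej"
Forward == Backward? jeaej == jeaej
Palindrome = Yes


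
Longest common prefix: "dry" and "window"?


Word 1: "dry"
Word 2: "window"
Comparing from start:
  Pos 0: 'd' != 'w' (stop)
LCP = "" (length 0)


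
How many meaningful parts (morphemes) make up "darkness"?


Word: "darkness"
Morphemes: dark | -ness
Each morpheme carries meaning
= 2 morphemes


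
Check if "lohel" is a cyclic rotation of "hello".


Word: "hello", Candidate: "lohel"
Method: check if candidate is substring of word+word
"hellohello" contains "lohel"? Yes
Is rotation = Yes


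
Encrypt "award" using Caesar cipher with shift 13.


Word: "award"
Shift: 13
Each letter → (letter + shift) mod 26:
  'a' (0) + 13 = 13 → 'n'
  'w' (22) + 13 = 9 → 'j'
  'a' (0) + 13 = 13 → 'n'
  'r' (17) + 13 = 4 → 'e'
  'd' (3) + 13 = 16 → 'q'
Result = "njneq"


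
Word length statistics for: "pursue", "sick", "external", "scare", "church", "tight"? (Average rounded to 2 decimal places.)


Lengths: "pursue"=6, "sick"=4, "external"=8, "scare"=5, "church"=6, "tight"=5
Sum = 34, Count = 6
Average = 34/6 = 5.67
= avg=5.67, min=4, max=8


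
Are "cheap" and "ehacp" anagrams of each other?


Word 1: "cheap" → sorted: acehp
Word 2: "ehacp" → sorted: acehp
Same letters? acehp == acehp
Anagram = Yes


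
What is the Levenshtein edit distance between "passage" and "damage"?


Word 1: "passage" (length 7)
Word 2: "damage" (length 6)
One optimal edit sequence (insert/delete/substitute each cost 1):
  1. substitute 'p' -> 'd'  (+1)
  2. keep 'a'
  3. delete 's'  (+1)
  4. substitute 's' -> 'm'  (+1)
  5. keep 'a'
  6. keep 'g'
  7. keep 'e'
Total edit operations: 3
Edit distance = 3


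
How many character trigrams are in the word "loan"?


Word: "loan" (length 4)
Number of 3-grams = length - 3 + 1 = 4 - 3 + 1
= 2


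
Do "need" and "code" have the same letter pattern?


Pattern of "need": [0, 1, 1, 2]
Pattern of "code": [0, 1, 2, 3]
Patterns do not match
Same pattern = No


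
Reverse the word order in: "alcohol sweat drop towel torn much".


Original: "alcohol sweat drop towel torn much"
Words (1..n): alcohol | sweat | drop | towel | torn | much
Reversed (n..1): much | torn | towel | drop | sweat | alcohol
Result = "much torn towel drop sweat alcohol"


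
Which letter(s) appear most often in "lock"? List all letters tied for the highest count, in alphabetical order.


Word: "lock"
Letter counts:
  'c': 1
  'k': 1
  'l': 1
  'o': 1
Maximum count = 1
Most frequent = 'c', 'k', 'l', 'o' (1 time each)


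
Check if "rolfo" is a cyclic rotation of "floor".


Word: "floor", Candidate: "rolfo"
Method: check if candidate is substring of word+word
"floorfloor" contains "rolfo"? No
Is rotation = No


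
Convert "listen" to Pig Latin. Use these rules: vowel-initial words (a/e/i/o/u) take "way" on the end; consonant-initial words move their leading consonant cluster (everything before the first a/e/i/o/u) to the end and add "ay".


Word: "listen"
Starts with consonant(s) → move to end, add 'ay'
Consonant cluster: "l"
Pig Latin = "istenlay"


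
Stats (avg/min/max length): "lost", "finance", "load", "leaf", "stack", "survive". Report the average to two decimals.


Lengths: "lost"=4, "finance"=7, "load"=4, "leaf"=4, "stack"=5, "survive"=7
Sum = 31, Count = 6
Average = 31/6 = 5.17
= avg=5.17, min=4, max=7


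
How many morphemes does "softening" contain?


Word: "softening"
Morphemes: soft | -en | -ing
Each morpheme carries meaning
= 3 morphemes


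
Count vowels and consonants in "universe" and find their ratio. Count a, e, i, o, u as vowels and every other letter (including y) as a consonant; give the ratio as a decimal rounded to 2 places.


Word: "universe"
Vowels (a,e,i,o,u): 4
Consonants: 4
Ratio = 4/4
= 1.00


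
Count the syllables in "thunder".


Word: "thunder"
Syllable breakdown: thun / der
Counting: 2 parts
= 2 syllables


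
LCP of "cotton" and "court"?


Word 1: "cotton"
Word 2: "court"
Comparing from start:
  Pos 0: 'c' == 'c'
  Pos 1: 'o' == 'o'
  Pos 2: 't' != 'u' (stop)
LCP = "co" (length 2)


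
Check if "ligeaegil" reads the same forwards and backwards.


Word: "ligeaegil"
Reversed: "ligeaegil"
Forward == Backward? ligeaegil == ligeaegil
Palindrome = Yes


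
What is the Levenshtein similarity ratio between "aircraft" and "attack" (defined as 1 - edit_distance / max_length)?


Word 1: "aircraft" (length 8)
Word 2: "attack" (length 6)
One optimal edit sequence:
  1. keep 'a'
  2. delete 'i'  (+1)
  3. delete 'r'  (+1)
  4. substitute 'c' -> 't'  (+1)
  5. substitute 'r' -> 't'  (+1)
  6. keep 'a'
  7. substitute 'f' -> 'c'  (+1)
  8. substitute 't' -> 'k'  (+1)
Edit distance = 6
Max length = max(8, 6) = 8
Similarity = 1 - 6/8
= 0.2500


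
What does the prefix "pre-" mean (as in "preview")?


Prefix: pre-
As in: preview -> pre- + view
Meaning = before


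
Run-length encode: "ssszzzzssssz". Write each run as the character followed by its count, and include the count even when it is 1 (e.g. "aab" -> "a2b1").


String: "ssszzzzssssz"
Scanning for consecutive runs:
  's' x 3
  'z' x 4
  's' x 4
  'z' x 1
RLE = "s3z4s4z1"


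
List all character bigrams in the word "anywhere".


Word: "anywhere" (length 8)
Number of bigrams = 8 - 2 + 1 = 7
  Position 0: "an"
  Position 1: "ny"
  Position 2: "yw"
  Position 3: "wh"
  Position 4: "he"
  Position 5: "er"
  Position 6: "re"
Bigrams = "an", "ny", "yw", "wh", "he", "er", "re"


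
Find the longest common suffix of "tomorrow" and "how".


Word 1: "tomorrow"
Word 2: "how"
Comparing from end:
  Pos -1: 'w' == 'w'
  Pos -2: 'o' == 'o'
  Pos -3: 'r' != 'h' (stop)
LCS = "ow" (length 2)


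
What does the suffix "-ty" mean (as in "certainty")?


Suffix: -ty
Example: certainty = certain + -ty
Meaning = quality of


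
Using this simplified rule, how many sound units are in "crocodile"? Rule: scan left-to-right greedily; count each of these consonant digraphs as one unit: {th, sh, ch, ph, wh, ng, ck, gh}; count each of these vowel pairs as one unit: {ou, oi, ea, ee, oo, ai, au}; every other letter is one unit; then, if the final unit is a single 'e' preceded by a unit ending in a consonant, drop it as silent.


Word: "crocodile" (9 letters)
Left-to-right scan:
  (1) 'c' (letter)
  (2) 'r' (letter)
  (3) 'o' (letter)
  (4) 'c' (letter)
  (5) 'o' (letter)
  (6) 'd' (letter)
  (7) 'i' (letter)
  (8) 'l' (letter)
  (9) 'e' (letter)
Units from scan: 9
Final unit is 'e' after a consonant -> drop as silent (-1)
Sound units = 8 units


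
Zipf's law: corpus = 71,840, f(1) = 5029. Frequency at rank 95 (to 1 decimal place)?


Zipf's law: f(r) = f(1) / r
f(1) = 5029
f(95) = 5029 / 95
= 52.9 occurrences


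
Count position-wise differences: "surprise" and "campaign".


Comparing character by character (same length = 8):
  Pos 0: 's' vs 'c' !=
  Pos 1: 'u' vs 'a' !=
  Pos 2: 'r' vs 'm' !=
  Pos 3: 'p' vs 'p' =
  Pos 4: 'r' vs 'a' !=
  Pos 5: 'i' vs 'i' =
  Pos 6: 's' vs 'g' !=
  Pos 7: 'e' vs 'n' !=
Hamming distance = 6


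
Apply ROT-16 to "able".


Word: "able"
Shift: 16
Each letter → (letter + shift) mod 26:
  'a' (0) + 16 = 16 → 'q'
  'b' (1) + 16 = 17 → 'r'
  'l' (11) + 16 = 1 → 'b'
  'e' (4) + 16 = 20 → 'u'
Result = "qrbu"


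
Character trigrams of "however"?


Word: "however" (length 7)
Number of trigrams = 7 - 3 + 1 = 5
  Position 0: "how"
  Position 1: "owe"
  Position 2: "wev"
  Position 3: "eve"
  Position 4: "ver"
Trigrams = "how", "owe", "wev", "eve", "ver"


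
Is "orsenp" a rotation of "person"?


Word: "person", Candidate: "orsenp"
Method: check if candidate is substring of word+word
"personperson" contains "orsenp"? No
Is rotation = No


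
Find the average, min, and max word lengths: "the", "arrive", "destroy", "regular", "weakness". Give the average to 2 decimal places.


Lengths: "the"=3, "arrive"=6, "destroy"=7, "regular"=7, "weakness"=8
Sum = 31, Count = 5
Average = 31/5 = 6.20
= avg=6.20, min=3, max=8


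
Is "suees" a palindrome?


Word: "suees"
Reversed: "seeus"
Forward == Backward? suees != seeus
Palindrome = No


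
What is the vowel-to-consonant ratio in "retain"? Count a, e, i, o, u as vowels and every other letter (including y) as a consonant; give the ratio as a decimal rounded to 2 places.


Word: "retain"
Vowels (a,e,i,o,u): 3
Consonants: 3
Ratio = 3/3
= 1.00


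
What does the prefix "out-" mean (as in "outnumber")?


Prefix: out-
As in: outnumber -> out- + number
Meaning = surpass


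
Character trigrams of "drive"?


Word: "drive" (length 5)
Number of trigrams = 5 - 3 + 1 = 3
  Position 0: "dri"
  Position 1: "riv"
  Position 2: "ive"
Trigrams = "dri", "riv", "ive"


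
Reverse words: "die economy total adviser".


Original: "die economy total adviser"
Words (1..n): die | economy | total | adviser
Reversed (n..1): adviser | total | economy | die
Result = "adviser total economy die"


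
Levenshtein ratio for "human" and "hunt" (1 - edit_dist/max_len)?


Word 1: "human" (length 5)
Word 2: "hunt" (length 4)
One optimal edit sequence:
  1. keep 'h'
  2. keep 'u'
  3. delete 'm'  (+1)
  4. substitute 'a' -> 'n'  (+1)
  5. substitute 'n' -> 't'  (+1)
Edit distance = 3
Max length = max(5, 4) = 5
Similarity = 1 - 3/5
= 0.4000


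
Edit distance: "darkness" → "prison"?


Word 1: "darkness" (length 8)
Word 2: "prison" (length 6)
One optimal edit sequence (insert/delete/substitute each cost 1):
  1. delete 'd'  (+1)
  2. substitute 'a' -> 'p'  (+1)
  3. keep 'r'
  4. delete 'k'  (+1)
  5. substitute 'n' -> 'i'  (+1)
  6. substitute 'e' -> 's'  (+1)
  7. substitute 's' -> 'o'  (+1)
  8. substitute 's' -> 'n'  (+1)
Total edit operations: 7
Edit distance = 7


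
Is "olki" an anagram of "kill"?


Word 1: "kill" → sorted: ikll
Word 2: "olki" → sorted: iklo
Same letters? ikll != iklo
Anagram = No


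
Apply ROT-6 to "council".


Word: "council"
Shift: 6
Each letter → (letter + shift) mod 26:
  'c' (2) + 6 = 8 → 'i'
  'o' (14) + 6 = 20 → 'u'
  'u' (20) + 6 = 0 → 'a'
  'n' (13) + 6 = 19 → 't'
  'c' (2) + 6 = 8 → 'i'
  'i' (8) + 6 = 14 → 'o'
  'l' (11) + 6 = 17 → 'r'
Result = "iuatior"


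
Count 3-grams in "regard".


Word: "regard" (length 6)
Number of 3-grams = length - 3 + 1 = 6 - 3 + 1
= 4


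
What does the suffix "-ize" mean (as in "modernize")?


Suffix: -ize
As in: modernize -> modern + -ize
Meaning = to make


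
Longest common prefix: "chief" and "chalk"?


Word 1: "chief"
Word 2: "chalk"
Comparing from start:
  Pos 0: 'c' == 'c'
  Pos 1: 'h' == 'h'
  Pos 2: 'i' != 'a' (stop)
LCP = "ch" (length 2)


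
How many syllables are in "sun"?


Word: "sun"
Syllable breakdown: sun
Counting: 1 part
= 1 syllable


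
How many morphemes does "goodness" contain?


Word: "goodness"
Morphemes: good | -ness
Each morpheme carries meaning
= 2 morphemes


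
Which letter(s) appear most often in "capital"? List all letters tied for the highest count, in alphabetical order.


Word: "capital"
Letter counts:
  'a': 2
  'c': 1
  'i': 1
  'l': 1
  'p': 1
  't': 1
Maximum count = 2
Most frequent = 'a' (2 times each)


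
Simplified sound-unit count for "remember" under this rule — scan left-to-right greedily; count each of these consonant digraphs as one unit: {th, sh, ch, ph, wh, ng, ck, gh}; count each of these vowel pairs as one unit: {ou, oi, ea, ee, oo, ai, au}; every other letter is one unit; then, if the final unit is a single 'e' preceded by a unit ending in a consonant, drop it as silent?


Word: "remember" (8 letters)
Left-to-right scan:
  1. 'r' (letter)
  2. 'e' (letter)
  3. 'm' (letter)
  4. 'e' (letter)
  5. 'm' (letter)
  6. 'b' (letter)
  7. 'e' (letter)
  8. 'r' (letter)
Units from scan: 8
Sound units = 8 units


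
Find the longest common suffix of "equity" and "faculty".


Word 1: "equity"
Word 2: "faculty"
Comparing from end:
  Pos -1: 'y' == 'y'
  Pos -2: 't' == 't'
  Pos -3: 'i' != 'l' (stop)
LCS = "ty" (length 2)


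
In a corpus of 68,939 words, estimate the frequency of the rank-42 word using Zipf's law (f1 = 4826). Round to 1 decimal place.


Zipf's law: f(r) = f(1) / r
f(1) = 4826
f(42) = 4826 / 42
= 114.9 occurrences


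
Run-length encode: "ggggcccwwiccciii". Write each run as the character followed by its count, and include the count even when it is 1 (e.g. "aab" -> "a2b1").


String: "ggggcccwwiccciii"
Scanning for consecutive runs:
  'g' x 4
  'c' x 3
  'w' x 2
  'i' x 1
  'c' x 3
  'i' x 3
RLE = "g4c3w2i1c3i3"


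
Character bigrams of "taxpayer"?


Word: "taxpayer" (length 8)
Number of bigrams = 8 - 2 + 1 = 7
  Position 0: "ta"
  Position 1: "ax"
  Position 2: "xp"
  Position 3: "pa"
  Position 4: "ay"
  Position 5: "ye"
  Position 6: "er"
Bigrams = "ta", "ax", "xp", "pa", "ay", "ye", "er"


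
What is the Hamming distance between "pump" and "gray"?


Comparing character by character (same length = 4):
  Pos 0: 'p' vs 'g' !=
  Pos 1: 'u' vs 'r' !=
  Pos 2: 'm' vs 'a' !=
  Pos 3: 'p' vs 'y' !=
Hamming distance = 4


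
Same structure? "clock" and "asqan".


Pattern of "clock": [0, 1, 2, 0, 3]
Pattern of "asqan": [0, 1, 2, 0, 3]
Patterns match
Same pattern = Yes


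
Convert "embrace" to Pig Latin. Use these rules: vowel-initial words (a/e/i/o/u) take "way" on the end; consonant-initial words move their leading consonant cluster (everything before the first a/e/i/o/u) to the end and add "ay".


Word: "embrace"
Starts with vowel → add 'way'
Pig Latin = "embraceway"


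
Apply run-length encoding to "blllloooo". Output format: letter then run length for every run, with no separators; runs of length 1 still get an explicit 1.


String: "blllloooo"
Scanning for consecutive runs:
  'b' x 1
  'l' x 4
  'o' x 4
RLE = "b1l4o4"


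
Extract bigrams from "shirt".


Word: "shirt" (length 5)
Number of bigrams = 5 - 2 + 1 = 4
  Position 0: "sh"
  Position 1: "hi"
  Position 2: "ir"
  Position 3: "rt"
Bigrams = "sh", "hi", "ir", "rt"


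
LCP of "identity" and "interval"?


Word 1: "identity"
Word 2: "interval"
Comparing from start:
  Pos 0: 'i' == 'i'
  Pos 1: 'd' != 'n' (stop)
LCP = "i" (length 1)


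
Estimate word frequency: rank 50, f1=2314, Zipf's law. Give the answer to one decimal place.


Zipf's law: f(r) = f(1) / r
f(1) = 2314
f(50) = 2314 / 50
= 46.3 occurrences


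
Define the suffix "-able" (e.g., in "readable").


Suffix: -able
Example: readable = read + -able
Meaning = capable of


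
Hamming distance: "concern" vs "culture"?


Comparing character by character (same length = 7):
  Pos 0: 'c' vs 'c' =
  Pos 1: 'o' vs 'u' !=
  Pos 2: 'n' vs 'l' !=
  Pos 3: 'c' vs 't' !=
  Pos 4: 'e' vs 'u' !=
  Pos 5: 'r' vs 'r' =
  Pos 6: 'n' vs 'e' !=
Hamming distance = 5


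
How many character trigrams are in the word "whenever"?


Word: "whenever" (length 8)
Number of 3-grams = length - 3 + 1 = 8 - 3 + 1
= 6


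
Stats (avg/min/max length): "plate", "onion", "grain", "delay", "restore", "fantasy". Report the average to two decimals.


Lengths: "plate"=5, "onion"=5, "grain"=5, "delay"=5, "restore"=7, "fantasy"=7
Sum = 34, Count = 6
Average = 34/6 = 5.67
= avg=5.67, min=5, max=7


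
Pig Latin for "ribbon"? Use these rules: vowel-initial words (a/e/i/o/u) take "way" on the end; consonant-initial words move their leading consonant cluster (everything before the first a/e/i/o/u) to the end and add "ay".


Word: "ribbon"
Starts with consonant(s) → move to end, add 'ay'
Consonant cluster: "r"
Pig Latin = "ibbonray"


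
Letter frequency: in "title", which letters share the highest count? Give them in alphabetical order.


Word: "title"
Letter counts:
  'e': 1
  'i': 1
  'l': 1
  't': 2
Maximum count = 2
Most frequent = 't' (2 times each)


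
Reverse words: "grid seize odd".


Original: "grid seize odd"
Words (1..n): grid | seize | odd
Reversed (n..1): odd | seize | grid
Result = "odd seize grid"


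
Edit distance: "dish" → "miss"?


Word 1: "dish" (length 4)
Word 2: "miss" (length 4)
One optimal edit sequence (insert/delete/substitute each cost 1):
  1. substitute 'd' -> 'm'  (+1)
  2. keep 'i'
  3. keep 's'
  4. substitute 'h' -> 's'  (+1)
Total edit operations: 2
Edit distance = 2


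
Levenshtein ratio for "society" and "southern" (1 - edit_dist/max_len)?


Word 1: "society" (length 7)
Word 2: "southern" (length 8)
One optimal edit sequence:
  1. keep 's'
  2. keep 'o'
  3. insert 'u'  (+1)
  4. substitute 'c' -> 't'  (+1)
  5. substitute 'i' -> 'h'  (+1)
  6. keep 'e'
  7. substitute 't' -> 'r'  (+1)
  8. substitute 'y' -> 'n'  (+1)
Edit distance = 5
Max length = max(7, 8) = 8
Similarity = 1 - 5/8
= 0.3750


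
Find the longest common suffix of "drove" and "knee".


Word 1: "drove"
Word 2: "knee"
Comparing from end:
  Pos -1: 'e' == 'e'
  Pos -2: 'v' != 'e' (stop)
LCS = "e" (length 1)


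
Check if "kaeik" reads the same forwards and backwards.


Word: "kaeik"
Reversed: "kieak"
Forward == Backward? kaeik != kieak
Palindrome = No


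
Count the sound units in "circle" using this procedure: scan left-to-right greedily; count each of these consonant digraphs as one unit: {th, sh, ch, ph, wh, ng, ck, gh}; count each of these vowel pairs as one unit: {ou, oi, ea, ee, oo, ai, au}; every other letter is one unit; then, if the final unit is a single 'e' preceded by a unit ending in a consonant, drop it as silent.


Word: "circle" (6 letters)
Left-to-right scan:
  1. 'c' (letter)
  2. 'i' (letter)
  3. 'r' (letter)
  4. 'c' (letter)
  5. 'l' (letter)
  6. 'e' (letter)
Units from scan: 6
Final unit is 'e' after a consonant -> drop as silent (-1)
Sound units = 5 units


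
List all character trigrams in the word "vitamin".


Word: "vitamin" (length 7)
Number of trigrams = 7 - 3 + 1 = 5
  Position 0: "vit"
  Position 1: "ita"
  Position 2: "tam"
  Position 3: "ami"
  Position 4: "min"
Trigrams = "vit", "ita", "tam", "ami", "min"


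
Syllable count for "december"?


Word: "december"
Syllable breakdown: de · cem · ber
Counting: 3 parts
= 3 syllables


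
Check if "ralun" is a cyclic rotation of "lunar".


Word: "lunar", Candidate: "ralun"
Method: check if candidate is substring of word+word
"lunarlunar" contains "ralun"? No
Is rotation = No


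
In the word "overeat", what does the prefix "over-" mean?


Prefix: over-
As in: overeat -> over- + eat
Meaning = excessive


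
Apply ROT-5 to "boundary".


Word: "boundary"
Shift: 5
Each letter → (letter + shift) mod 26:
  'b' (1) + 5 = 6 → 'g'
  'o' (14) + 5 = 19 → 't'
  'u' (20) + 5 = 25 → 'z'
  'n' (13) + 5 = 18 → 's'
  'd' (3) + 5 = 8 → 'i'
  'a' (0) + 5 = 5 → 'f'
  'r' (17) + 5 = 22 → 'w'
  'y' (24) + 5 = 3 → 'd'
Result = "gtzsifwd"


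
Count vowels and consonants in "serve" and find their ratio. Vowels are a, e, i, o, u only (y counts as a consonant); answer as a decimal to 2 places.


Word: "serve"
Vowels (a,e,i,o,u): 2
Consonants: 3
Ratio = 2/3
= 0.67


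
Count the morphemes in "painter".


Word: "painter"
Morphemes: paint + -er
Each morpheme carries meaning
= 2 morphemes


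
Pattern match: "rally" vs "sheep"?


Pattern of "rally": [0, 1, 2, 2, 3]
Pattern of "sheep": [0, 1, 2, 2, 3]
Patterns match
Same pattern = Yes


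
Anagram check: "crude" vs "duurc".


Word 1: "crude" → sorted: cderu
Word 2: "duurc" → sorted: cdruu
Same letters? cderu != cdruu
Anagram = No


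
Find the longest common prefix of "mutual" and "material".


Word 1: "mutual"
Word 2: "material"
Comparing from start:
  Pos 0: 'm' == 'm'
  Pos 1: 'u' != 'a' (stop)
LCP = "m" (length 1)


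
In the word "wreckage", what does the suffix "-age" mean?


Suffix: -age
Example: wreckage (wreck + -age)
Meaning = result / collection


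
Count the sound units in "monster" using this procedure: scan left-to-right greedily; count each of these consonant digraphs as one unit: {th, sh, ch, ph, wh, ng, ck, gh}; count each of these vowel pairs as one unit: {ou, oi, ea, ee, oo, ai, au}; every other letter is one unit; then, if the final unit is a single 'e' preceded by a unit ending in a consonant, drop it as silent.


Word: "monster" (7 letters)
Left-to-right scan:
  [1] 'm' (letter)
  [2] 'o' (letter)
  [3] 'n' (letter)
  [4] 's' (letter)
  [5] 't' (letter)
  [6] 'e' (letter)
  [7] 'r' (letter)
Units from scan: 7
Sound units = 7 units


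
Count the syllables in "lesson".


Word: "lesson"
Syllable breakdown: les / son
Counting: 2 parts
= 2 syllables


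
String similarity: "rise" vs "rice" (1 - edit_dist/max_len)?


Word 1: "rise" (length 4)
Word 2: "rice" (length 4)
One optimal edit sequence:
  1. keep 'r'
  2. keep 'i'
  3. substitute 's' -> 'c'  (+1)
  4. keep 'e'
Edit distance = 1
Max length = max(4, 4) = 4
Similarity = 1 - 1/4
= 0.7500


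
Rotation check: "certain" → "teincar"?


Word: "certain", Candidate: "teincar"
Method: check if candidate is substring of word+word
"certaincertain" contains "teincar"? No
Is rotation = No


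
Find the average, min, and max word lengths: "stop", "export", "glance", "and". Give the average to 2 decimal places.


Lengths: "stop"=4, "export"=6, "glance"=6, "and"=3
Sum = 19, Count = 4
Average = 19/4 = 4.75
= avg=4.75, min=3, max=6


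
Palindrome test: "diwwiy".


Word: "diwwiy"
Reversed: "yiwwid"
Forward == Backward? diwwiy != yiwwid
Palindrome = No


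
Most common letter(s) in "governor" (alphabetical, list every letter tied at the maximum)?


Word: "governor"
Letter counts:
  'e': 1
  'g': 1
  'n': 1
  'o': 2
  'r': 2
  'v': 1
Maximum count = 2
Most frequent = 'o', 'r' (2 times each)


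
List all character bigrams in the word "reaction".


Word: "reaction" (length 8)
Number of bigrams = 8 - 2 + 1 = 7
  Position 0: "re"
  Position 1: "ea"
  Position 2: "ac"
  Position 3: "ct"
  Position 4: "ti"
  Position 5: "io"
  Position 6: "on"
Bigrams = "re", "ea", "ac", "ct", "ti", "io", "on"


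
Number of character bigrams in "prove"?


Word: "prove" (length 5)
Number of 2-grams = length - 2 + 1 = 5 - 2 + 1
= 4


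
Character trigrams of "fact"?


Word: "fact" (length 4)
Number of trigrams = 4 - 3 + 1 = 2
  Position 0: "fac"
  Position 1: "act"
Trigrams = "fac", "act"


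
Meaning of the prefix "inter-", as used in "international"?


Prefix: inter-
Example: international (inter- + national)
Meaning = between


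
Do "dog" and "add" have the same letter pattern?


Pattern of "dog": [0, 1, 2]
Pattern of "add": [0, 1, 1]
Patterns do not match
Same pattern = No


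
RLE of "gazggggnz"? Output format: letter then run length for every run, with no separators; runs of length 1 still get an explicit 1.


String: "gazggggnz"
Scanning for consecutive runs:
  'g' x 1
  'a' x 1
  'z' x 1
  'g' x 4
  'n' x 1
  'z' x 1
RLE = "g1a1z1g4n1z1"


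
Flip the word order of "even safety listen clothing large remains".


Original: "even safety listen clothing large remains"
Words (1..n): even | safety | listen | clothing | large | remains
Reversed (n..1): remains | large | clothing | listen | safety | even
Result = "remains large clothing listen safety even"


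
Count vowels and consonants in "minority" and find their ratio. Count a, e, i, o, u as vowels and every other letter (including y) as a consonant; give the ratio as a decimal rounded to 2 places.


Word: "minority"
Vowels (a,e,i,o,u): 3
Consonants: 5
Ratio = 3/5
= 0.60


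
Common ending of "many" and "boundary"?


Word 1: "many"
Word 2: "boundary"
Comparing from end:
  Pos -1: 'y' == 'y'
  Pos -2: 'n' != 'r' (stop)
LCS = "y" (length 1)


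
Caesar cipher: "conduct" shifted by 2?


Word: "conduct"
Shift: 2
Each letter → (letter + shift) mod 26:
  'c' (2) + 2 = 4 → 'e'
  'o' (14) + 2 = 16 → 'q'
  'n' (13) + 2 = 15 → 'p'
  'd' (3) + 2 = 5 → 'f'
  'u' (20) + 2 = 22 → 'w'
  'c' (2) + 2 = 4 → 'e'
  't' (19) + 2 = 21 → 'v'
Result = "eqpfwev"


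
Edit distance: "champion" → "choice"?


Word 1: "champion" (length 8)
Word 2: "choice" (length 6)
One optimal edit sequence (insert/delete/substitute each cost 1):
  1. keep 'c'
  2. keep 'h'
  3. delete 'a'  (+1)
  4. delete 'm'  (+1)
  5. substitute 'p' -> 'o'  (+1)
  6. keep 'i'
  7. substitute 'o' -> 'c'  (+1)
  8. substitute 'n' -> 'e'  (+1)
Total edit operations: 5
Edit distance = 5


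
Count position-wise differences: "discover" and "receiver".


Comparing character by character (same length = 8):
  Pos 0: 'd' vs 'r' !=
  Pos 1: 'i' vs 'e' !=
  Pos 2: 's' vs 'c' !=
  Pos 3: 'c' vs 'e' !=
  Pos 4: 'o' vs 'i' !=
  Pos 5: 'v' vs 'v' =
  Pos 6: 'e' vs 'e' =
  Pos 7: 'r' vs 'r' =
Hamming distance = 5


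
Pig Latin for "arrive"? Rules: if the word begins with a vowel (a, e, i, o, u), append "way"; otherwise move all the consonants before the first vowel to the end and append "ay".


Word: "arrive"
Starts with vowel → add 'way'
Pig Latin = "arriveway"


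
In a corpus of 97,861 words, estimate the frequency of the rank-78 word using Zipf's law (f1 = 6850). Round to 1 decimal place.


Zipf's law: f(r) = f(1) / r
f(1) = 6850
f(78) = 6850 / 78
= 87.8 occurrences


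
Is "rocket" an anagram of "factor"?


Word 1: "factor" → sorted: acfort
Word 2: "rocket" → sorted: cekort
Same letters? acfort != cekort
Anagram = No


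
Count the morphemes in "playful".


Word: "playful"
Morphemes: play | -ful
Each morpheme carries meaning
= 2 morphemes


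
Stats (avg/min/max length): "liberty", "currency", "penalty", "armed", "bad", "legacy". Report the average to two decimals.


Lengths: "liberty"=7, "currency"=8, "penalty"=7, "armed"=5, "bad"=3, "legacy"=6
Sum = 36, Count = 6
Average = 36/6 = 6.00
= avg=6.00, min=3, max=8


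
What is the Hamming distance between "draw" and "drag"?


Comparing character by character (same length = 4):
  Pos 0: 'd' vs 'd' =
  Pos 1: 'r' vs 'r' =
  Pos 2: 'a' vs 'a' =
  Pos 3: 'w' vs 'g' !=
Hamming distance = 1


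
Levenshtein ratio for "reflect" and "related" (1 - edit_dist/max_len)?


Word 1: "reflect" (length 7)
Word 2: "related" (length 7)
One optimal edit sequence:
  1. keep 'r'
  2. keep 'e'
  3. substitute 'f' -> 'l'  (+1)
  4. substitute 'l' -> 'a'  (+1)
  5. substitute 'e' -> 't'  (+1)
  6. substitute 'c' -> 'e'  (+1)
  7. substitute 't' -> 'd'  (+1)
Edit distance = 5
Max length = max(7, 7) = 7
Similarity = 1 - 5/7
= 0.2857


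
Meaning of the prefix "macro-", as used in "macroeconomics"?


Prefix: macro-
Example: macroeconomics (macro- + economics)
Meaning = large


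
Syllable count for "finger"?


Word: "finger"
Syllable breakdown: fin · ger
Counting: 2 parts
= 2 syllables


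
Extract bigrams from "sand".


Word: "sand" (length 4)
Number of bigrams = 4 - 2 + 1 = 3
  Position 0: "sa"
  Position 1: "an"
  Position 2: "nd"
Bigrams = "sa", "an", "nd"


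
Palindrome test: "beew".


Word: "beew"
Reversed: "weeb"
Forward == Backward? beew != weeb
Palindrome = No


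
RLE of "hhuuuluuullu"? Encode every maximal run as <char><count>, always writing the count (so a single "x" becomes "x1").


String: "hhuuuluuullu"
Scanning for consecutive runs:
  'h' x 2
  'u' x 3
  'l' x 1
  'u' x 3
  'l' x 2
  'u' x 1
RLE = "h2u3l1u3l2u1"


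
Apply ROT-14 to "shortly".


Word: "shortly"
Shift: 14
Each letter → (letter + shift) mod 26:
  's' (18) + 14 = 6 → 'g'
  'h' (7) + 14 = 21 → 'v'
  'o' (14) + 14 = 2 → 'c'
  'r' (17) + 14 = 5 → 'f'
  't' (19) + 14 = 7 → 'h'
  'l' (11) + 14 = 25 → 'z'
  'y' (24) + 14 = 12 → 'm'
Result = "gvcfhzm"


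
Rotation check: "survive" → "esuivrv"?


Word: "survive", Candidate: "esuivrv"
Method: check if candidate is substring of word+word
"survivesurvive" contains "esuivrv"? No
Is rotation = No


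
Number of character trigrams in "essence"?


Word: "essence" (length 7)
Number of 3-grams = length - 3 + 1 = 7 - 3 + 1
= 5


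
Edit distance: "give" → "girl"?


Word 1: "give" (length 4)
Word 2: "girl" (length 4)
One optimal edit sequence (insert/delete/substitute each cost 1):
  1. keep 'g'
  2. keep 'i'
  3. substitute 'v' -> 'r'  (+1)
  4. substitute 'e' -> 'l'  (+1)
Total edit operations: 2
Edit distance = 2


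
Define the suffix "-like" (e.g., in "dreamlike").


Suffix: -like
Example: dreamlike = dream + -like
Meaning = resembling


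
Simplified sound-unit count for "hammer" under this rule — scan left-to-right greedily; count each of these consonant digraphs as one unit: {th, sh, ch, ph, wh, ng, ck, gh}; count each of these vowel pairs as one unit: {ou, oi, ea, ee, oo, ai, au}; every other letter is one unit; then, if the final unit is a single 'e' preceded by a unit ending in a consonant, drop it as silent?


Word: "hammer" (6 letters)
Left-to-right scan:
  1. 'h' (letter)
  2. 'a' (letter)
  3. 'm' (letter)
  4. 'm' (letter)
  5. 'e' (letter)
  6. 'r' (letter)
Units from scan: 6
Sound units = 6 units


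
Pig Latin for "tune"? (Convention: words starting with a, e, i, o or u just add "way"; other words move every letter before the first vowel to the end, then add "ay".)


Word: "tune"
Starts with consonant(s) → move to end, add 'ay'
Consonant cluster: "t"
Pig Latin = "unetay"


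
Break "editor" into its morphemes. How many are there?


Word: "editor"
Morphemes: edit + -or
Each morpheme carries meaning
= 2 morphemes


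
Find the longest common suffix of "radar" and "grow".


Word 1: "radar"
Word 2: "grow"
Comparing from end:
  Pos -1: 'r' != 'w' (stop)
LCS = "" (length 0)


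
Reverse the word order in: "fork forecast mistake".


Original: "fork forecast mistake"
Words (1..n): fork | forecast | mistake
Reversed (n..1): mistake | forecast | fork
Result = "mistake forecast fork"


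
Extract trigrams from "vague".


Word: "vague" (length 5)
Number of trigrams = 5 - 3 + 1 = 3
  Position 0: "vag"
  Position 1: "agu"
  Position 2: "gue"
Trigrams = "vag", "agu", "gue"


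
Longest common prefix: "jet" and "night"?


Word 1: "jet"
Word 2: "night"
Comparing from start:
  Pos 0: 'j' != 'n' (stop)
LCP = "" (length 0)


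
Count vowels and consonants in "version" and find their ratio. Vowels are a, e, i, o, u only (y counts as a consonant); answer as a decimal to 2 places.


Word: "version"
Vowels (a,e,i,o,u): 3
Consonants: 4
Ratio = 3/4
= 0.75


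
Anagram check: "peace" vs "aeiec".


Word 1: "peace" → sorted: aceep
Word 2: "aeiec" → sorted: aceei
Same letters? aceep != aceei
Anagram = No


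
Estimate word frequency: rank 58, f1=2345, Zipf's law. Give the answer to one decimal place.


Zipf's law: f(r) = f(1) / r
f(1) = 2345
f(58) = 2345 / 58
= 40.4 occurrences


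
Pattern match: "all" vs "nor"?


Pattern of "all": [0, 1, 1]
Pattern of "nor": [0, 1, 2]
Patterns do not match
Same pattern = No


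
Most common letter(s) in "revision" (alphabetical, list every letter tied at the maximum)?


Word: "revision"
Letter counts:
  'e': 1
  'i': 2
  'n': 1
  'o': 1
  'r': 1
  's': 1
  'v': 1
Maximum count = 2
Most frequent = 'i' (2 times each)


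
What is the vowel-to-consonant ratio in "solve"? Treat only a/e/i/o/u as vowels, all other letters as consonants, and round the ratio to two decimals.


Word: "solve"
Vowels (a,e,i,o,u): 2
Consonants: 3
Ratio = 2/3
= 0.67


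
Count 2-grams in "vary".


Word: "vary" (length 4)
Number of 2-grams = length - 2 + 1 = 4 - 2 + 1
= 3


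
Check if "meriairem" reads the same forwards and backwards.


Word: "meriairem"
Reversed: "meriairem"
Forward == Backward? meriairem == meriairem
Palindrome = Yes


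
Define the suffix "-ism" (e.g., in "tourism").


Suffix: -ism
Example: tourism = tour + -ism
Meaning = belief / practice


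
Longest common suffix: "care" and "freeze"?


Word 1: "care"
Word 2: "freeze"
Comparing from end:
  Pos -1: 'e' == 'e'
  Pos -2: 'r' != 'z' (stop)
LCS = "e" (length 1)


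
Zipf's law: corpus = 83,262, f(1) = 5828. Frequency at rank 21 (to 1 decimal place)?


Zipf's law: f(r) = f(1) / r
f(1) = 5828
f(21) = 5828 / 21
= 277.5 occurrences


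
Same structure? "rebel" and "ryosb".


Pattern of "rebel": [0, 1, 2, 1, 3]
Pattern of "ryosb": [0, 1, 2, 3, 4]
Patterns do not match
Same pattern = No


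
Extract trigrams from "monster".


Word: "monster" (length 7)
Number of trigrams = 7 - 3 + 1 = 5
  Position 0: "mon"
  Position 1: "ons"
  Position 2: "nst"
  Position 3: "ste"
  Position 4: "ter"
Trigrams = "mon", "ons", "nst", "ste", "ter"


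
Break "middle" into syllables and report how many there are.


Word: "middle"
Syllable breakdown: mid · dle
Counting: 2 parts
= 2 syllables


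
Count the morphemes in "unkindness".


Word: "unkindness"
Morphemes: un- + kind + -ness
Each morpheme carries meaning
= 3 morphemes


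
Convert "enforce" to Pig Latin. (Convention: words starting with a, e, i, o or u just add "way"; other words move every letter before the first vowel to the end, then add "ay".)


Word: "enforce"
Starts with vowel → add 'way'
Pig Latin = "enforceway"


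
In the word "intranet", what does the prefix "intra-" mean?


Prefix: intra-
As in: intranet -> intra- + net
Meaning = within


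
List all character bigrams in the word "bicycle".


Word: "bicycle" (length 7)
Number of bigrams = 7 - 2 + 1 = 6
  Position 0: "bi"
  Position 1: "ic"
  Position 2: "cy"
  Position 3: "yc"
  Position 4: "cl"
  Position 5: "le"
Bigrams = "bi", "ic", "cy", "yc", "cl", "le"


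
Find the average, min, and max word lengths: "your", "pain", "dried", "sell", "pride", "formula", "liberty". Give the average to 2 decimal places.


Lengths: "your"=4, "pain"=4, "dried"=5, "sell"=4, "pride"=5, "formula"=7, "liberty"=7
Sum = 36, Count = 7
Average = 36/7 = 5.14
= avg=5.14, min=4, max=7


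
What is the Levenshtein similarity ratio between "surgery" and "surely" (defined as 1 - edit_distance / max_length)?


Word 1: "surgery" (length 7)
Word 2: "surely" (length 6)
One optimal edit sequence:
  1. keep 's'
  2. keep 'u'
  3. keep 'r'
  4. delete 'g'  (+1)
  5. keep 'e'
  6. substitute 'r' -> 'l'  (+1)
  7. keep 'y'
Edit distance = 2
Max length = max(7, 6) = 7
Similarity = 1 - 2/7
= 0.7143


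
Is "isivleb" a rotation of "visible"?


Word: "visible", Candidate: "isivleb"
Method: check if candidate is substring of word+word
"visiblevisible" contains "isivleb"? No
Is rotation = No


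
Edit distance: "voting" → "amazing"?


Word 1: "voting" (length 6)
Word 2: "amazing" (length 7)
One optimal edit sequence (insert/delete/substitute each cost 1):
  1. insert 'a'  (+1)
  2. substitute 'v' -> 'm'  (+1)
  3. substitute 'o' -> 'a'  (+1)
  4. substitute 't' -> 'z'  (+1)
  5. keep 'i'
  6. keep 'n'
  7. keep 'g'
Total edit operations: 4
Edit distance = 4


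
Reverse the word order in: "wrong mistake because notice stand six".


Original: "wrong mistake because notice stand six"
Words (1..n): wrong | mistake | because | notice | stand | six
Reversed (n..1): six | stand | notice | because | mistake | wrong
Result = "six stand notice because mistake wrong"


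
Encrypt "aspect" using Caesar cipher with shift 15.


Word: "aspect"
Shift: 15
Each letter → (letter + shift) mod 26:
  'a' (0) + 15 = 15 → 'p'
  's' (18) + 15 = 7 → 'h'
  'p' (15) + 15 = 4 → 'e'
  'e' (4) + 15 = 19 → 't'
  'c' (2) + 15 = 17 → 'r'
  't' (19) + 15 = 8 → 'i'
Result = "phetri"


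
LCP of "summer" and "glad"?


Word 1: "summer"
Word 2: "glad"
Comparing from start:
  Pos 0: 's' != 'g' (stop)
LCP = "" (length 0)


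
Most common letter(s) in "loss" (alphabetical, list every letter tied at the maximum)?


Word: "loss"
Letter counts:
  'l': 1
  'o': 1
  's': 2
Maximum count = 2
Most frequent = 's' (2 times each)


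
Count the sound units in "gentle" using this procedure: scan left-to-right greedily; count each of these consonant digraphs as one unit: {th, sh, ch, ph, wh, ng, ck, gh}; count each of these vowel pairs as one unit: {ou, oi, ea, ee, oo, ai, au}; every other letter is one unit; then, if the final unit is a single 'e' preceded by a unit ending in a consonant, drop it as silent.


Word: "gentle" (6 letters)
Left-to-right scan:
  (1) 'g' (letter)
  (2) 'e' (letter)
  (3) 'n' (letter)
  (4) 't' (letter)
  (5) 'l' (letter)
  (6) 'e' (letter)
Units from scan: 6
Final unit is 'e' after a consonant -> drop as silent (-1)
Sound units = 5 units


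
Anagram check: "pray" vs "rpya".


Word 1: "pray" → sorted: apry
Word 2: "rpya" → sorted: apry
Same letters? apry == apry
Anagram = Yes


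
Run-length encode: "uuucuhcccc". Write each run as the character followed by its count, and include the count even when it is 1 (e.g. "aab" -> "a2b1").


String: "uuucuhcccc"
Scanning for consecutive runs:
  'u' x 3
  'c' x 1
  'u' x 1
  'h' x 1
  'c' x 4
RLE = "u3c1u1h1c4"


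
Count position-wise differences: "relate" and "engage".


Comparing character by character (same length = 6):
  Pos 0: 'r' vs 'e' !=
  Pos 1: 'e' vs 'n' !=
  Pos 2: 'l' vs 'g' !=
  Pos 3: 'a' vs 'a' =
  Pos 4: 't' vs 'g' !=
  Pos 5: 'e' vs 'e' =
Hamming distance = 4


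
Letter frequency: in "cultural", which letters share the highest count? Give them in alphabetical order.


Word: "cultural"
Letter counts:
  'a': 1
  'c': 1
  'l': 2
  'r': 1
  't': 1
  'u': 2
Maximum count = 2
Most frequent = 'l', 'u' (2 times each)


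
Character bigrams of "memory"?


Word: "memory" (length 6)
Number of bigrams = 6 - 2 + 1 = 5
  Position 0: "me"
  Position 1: "em"
  Position 2: "mo"
  Position 3: "or"
  Position 4: "ry"
Bigrams = "me", "em", "mo", "or", "ry"


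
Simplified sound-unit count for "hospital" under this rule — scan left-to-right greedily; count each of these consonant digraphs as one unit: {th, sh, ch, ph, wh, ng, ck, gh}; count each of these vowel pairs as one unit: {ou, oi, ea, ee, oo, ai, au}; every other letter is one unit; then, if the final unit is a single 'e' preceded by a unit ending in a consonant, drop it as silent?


Word: "hospital" (8 letters)
Left-to-right scan:
  (1) 'h' (letter)
  (2) 'o' (letter)
  (3) 's' (letter)
  (4) 'p' (letter)
  (5) 'i' (letter)
  (6) 't' (letter)
  (7) 'a' (letter)
  (8) 'l' (letter)
Units from scan: 8
Sound units = 8 units


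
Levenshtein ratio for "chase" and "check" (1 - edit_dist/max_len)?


Word 1: "chase" (length 5)
Word 2: "check" (length 5)
One optimal edit sequence:
  1. keep 'c'
  2. keep 'h'
  3. substitute 'a' -> 'e'  (+1)
  4. substitute 's' -> 'c'  (+1)
  5. substitute 'e' -> 'k'  (+1)
Edit distance = 3
Max length = max(5, 5) = 5
Similarity = 1 - 3/5
= 0.4000


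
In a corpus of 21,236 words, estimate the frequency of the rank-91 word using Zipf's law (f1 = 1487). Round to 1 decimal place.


Zipf's law: f(r) = f(1) / r
f(1) = 1487
f(91) = 1487 / 91
= 16.3 occurrences


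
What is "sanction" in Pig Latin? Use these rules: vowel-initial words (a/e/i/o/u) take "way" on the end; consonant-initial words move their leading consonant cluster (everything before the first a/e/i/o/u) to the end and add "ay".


Word: "sanction"
Starts with consonant(s) → move to end, add 'ay'
Consonant cluster: "s"
Pig Latin = "anctionsay"


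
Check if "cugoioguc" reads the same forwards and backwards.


Word: "cugoioguc"
Reversed: "cugoioguc"
Forward == Backward? cugoioguc == cugoioguc
Palindrome = Yes
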